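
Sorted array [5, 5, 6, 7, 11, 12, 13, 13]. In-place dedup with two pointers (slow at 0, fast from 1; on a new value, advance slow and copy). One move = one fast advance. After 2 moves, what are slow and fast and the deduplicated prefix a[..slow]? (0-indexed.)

(s=0,f=1) a[fast]=5=a[slow] dup → fast++
(s=0,f=2) a[fast]=6≠a[slow]=5 write a[1]=6 → slow++,fast++

slow=1, fast=3, prefix=[5, 6]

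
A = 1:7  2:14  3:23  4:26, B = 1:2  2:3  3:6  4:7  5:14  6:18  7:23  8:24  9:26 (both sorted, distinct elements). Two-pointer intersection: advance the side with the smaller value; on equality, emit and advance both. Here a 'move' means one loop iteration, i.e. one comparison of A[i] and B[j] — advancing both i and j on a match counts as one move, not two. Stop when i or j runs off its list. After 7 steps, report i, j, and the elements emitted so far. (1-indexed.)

i=4, j=8, emitted=[7, 14, 23]

[i=1,j=1] 7>2 → j++
[i=1,j=2] 7>3 → j++
[i=1,j=3] 7>6 → j++
[i=1,j=4] 7==7 emit → i++,j++
[i=2,j=5] 14==14 emit → i++,j++
[i=3,j=6] 23>18 → j++
[i=3,j=7] 23==23 emit → i++,j++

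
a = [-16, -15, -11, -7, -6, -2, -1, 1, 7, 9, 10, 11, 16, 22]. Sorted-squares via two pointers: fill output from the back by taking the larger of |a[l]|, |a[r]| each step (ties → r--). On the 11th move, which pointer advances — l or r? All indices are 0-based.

l

l=0 r=13: |-16|<=|22| out[13]=484, r--
l=0 r=12: |-16|<=|16| out[12]=256, r--
l=0 r=11: |-16|>|11| out[11]=256, l++
l=1 r=11: |-15|>|11| out[10]=225, l++
l=2 r=11: |-11|<=|11| out[9]=121, r--
l=2 r=10: |-11|>|10| out[8]=121, l++
l=3 r=10: |-7|<=|10| out[7]=100, r--
l=3 r=9: |-7|<=|9| out[6]=81, r--
l=3 r=8: |-7|<=|7| out[5]=49, r--
l=3 r=7: |-7|>|1| out[4]=49, l++
l=4 r=7: |-6|>|1| out[3]=36, l++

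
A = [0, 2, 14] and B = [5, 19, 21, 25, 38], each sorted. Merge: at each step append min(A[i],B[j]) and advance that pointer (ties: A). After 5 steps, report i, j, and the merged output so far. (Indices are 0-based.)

i=3, j=2, merged so far=[0, 2, 5, 14, 19]

i=0 j=0: A[i]=0<=B[j]=5 take 0, i++
i=1 j=0: A[i]=2<=B[j]=5 take 2, i++
i=2 j=0: A[i]=14>B[j]=5 take 5, j++
i=2 j=1: A[i]=14<=B[j]=19 take 14, i++
i=3 j=1: A done, take B[j]=19, j++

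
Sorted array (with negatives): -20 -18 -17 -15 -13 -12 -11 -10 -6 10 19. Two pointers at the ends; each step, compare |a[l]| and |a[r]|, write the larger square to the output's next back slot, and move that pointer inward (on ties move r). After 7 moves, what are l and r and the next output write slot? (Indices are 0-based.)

l=6, r=9, next write slot=3

[0,10] |-20|>|19| out[10]=400 → l++
[1,10] |-18|<=|19| out[9]=361 → r--
[1,9] |-18|>|10| out[8]=324 → l++
[2,9] |-17|>|10| out[7]=289 → l++
[3,9] |-15|>|10| out[6]=225 → l++
[4,9] |-13|>|10| out[5]=169 → l++
[5,9] |-12|>|10| out[4]=144 → l++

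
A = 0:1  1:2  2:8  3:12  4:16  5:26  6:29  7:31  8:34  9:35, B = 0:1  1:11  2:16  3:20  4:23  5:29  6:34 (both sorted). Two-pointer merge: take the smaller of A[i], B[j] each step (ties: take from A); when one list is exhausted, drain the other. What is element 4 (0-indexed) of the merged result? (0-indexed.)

i=0 j=0: A[i]=1<=B[j]=1 take 1, i++
i=1 j=0: A[i]=2>B[j]=1 take 1, j++
i=1 j=1: A[i]=2<=B[j]=11 take 2, i++
i=2 j=1: A[i]=8<=B[j]=11 take 8, i++
i=3 j=1: A[i]=12>B[j]=11 take 11, j++
i=3 j=2: A[i]=12<=B[j]=16 take 12, i++
i=4 j=2: A[i]=16<=B[j]=16 take 16, i++
i=5 j=2: A[i]=26>B[j]=16 take 16, j++
i=5 j=3: A[i]=26>B[j]=20 take 20, j++
i=5 j=4: A[i]=26>B[j]=23 take 23, j++
i=5 j=5: A[i]=26<=B[j]=29 take 26, i++
i=6 j=5: A[i]=29<=B[j]=29 take 29, i++
i=7 j=5: A[i]=31>B[j]=29 take 29, j++
i=7 j=6: A[i]=31<=B[j]=34 take 31, i++
i=8 j=6: A[i]=34<=B[j]=34 take 34, i++
i=9 j=6: A[i]=35>B[j]=34 take 34, j++
i=9 j=7: B done, take A[i]=35, i++

merged[4] = 11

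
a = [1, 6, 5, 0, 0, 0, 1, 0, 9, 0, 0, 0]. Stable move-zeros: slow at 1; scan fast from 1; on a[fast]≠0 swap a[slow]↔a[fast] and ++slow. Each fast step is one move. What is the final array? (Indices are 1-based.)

(s=1,f=1) a[fast]=1≠0 swap→a[1]=1 → slow++,fast++
(s=2,f=2) a[fast]=6≠0 swap→a[2]=6 → slow++,fast++
(s=3,f=3) a[fast]=5≠0 swap→a[3]=5 → slow++,fast++
(s=4,f=4) a[fast]=0 → fast++
(s=4,f=5) a[fast]=0 → fast++
(s=4,f=6) a[fast]=0 → fast++
(s=4,f=7) a[fast]=1≠0 swap→a[4]=1 → slow++,fast++
(s=5,f=8) a[fast]=0 → fast++
(s=5,f=9) a[fast]=9≠0 swap→a[5]=9 → slow++,fast++
(s=6,f=10) a[fast]=0 → fast++
(s=6,f=11) a[fast]=0 → fast++
(s=6,f=12) a[fast]=0 → fast++

[1, 6, 5, 1, 9, 0, 0, 0, 0, 0, 0, 0]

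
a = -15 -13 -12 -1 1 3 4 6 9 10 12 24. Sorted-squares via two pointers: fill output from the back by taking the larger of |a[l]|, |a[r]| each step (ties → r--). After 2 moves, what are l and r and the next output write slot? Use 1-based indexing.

l=1 r=12: |-15|<=|24| out[12]=576, r--
l=1 r=11: |-15|>|12| out[11]=225, l++

l=2, r=11, next write slot=10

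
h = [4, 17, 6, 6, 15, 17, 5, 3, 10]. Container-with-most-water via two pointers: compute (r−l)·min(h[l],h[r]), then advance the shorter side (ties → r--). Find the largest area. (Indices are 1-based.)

max area = 70

[1,9] min(4,10)*8=32 best=32 * → l++
[2,9] min(17,10)*7=70 best=70 * → r--
[2,8] min(17,3)*6=18 best=70 → r--
[2,7] min(17,5)*5=25 best=70 → r--
[2,6] min(17,17)*4=68 best=70 → r--
[2,5] min(17,15)*3=45 best=70 → r--
[2,4] min(17,6)*2=12 best=70 → r--
[2,3] min(17,6)*1=6 best=70 → r--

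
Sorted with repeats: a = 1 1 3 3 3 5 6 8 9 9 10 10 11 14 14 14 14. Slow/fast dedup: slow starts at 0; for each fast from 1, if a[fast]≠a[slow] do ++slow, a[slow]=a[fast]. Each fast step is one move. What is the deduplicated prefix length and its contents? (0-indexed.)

length 9; prefix = [1, 3, 5, 6, 8, 9, 10, 11, 14]

slow=0 fast=1: a[fast]=1=a[slow] dup, fast++
slow=0 fast=2: a[fast]=3≠a[slow]=1 write a[1]=3, slow++,fast++
slow=1 fast=3: a[fast]=3=a[slow] dup, fast++
slow=1 fast=4: a[fast]=3=a[slow] dup, fast++
slow=1 fast=5: a[fast]=5≠a[slow]=3 write a[2]=5, slow++,fast++
slow=2 fast=6: a[fast]=6≠a[slow]=5 write a[3]=6, slow++,fast++
slow=3 fast=7: a[fast]=8≠a[slow]=6 write a[4]=8, slow++,fast++
slow=4 fast=8: a[fast]=9≠a[slow]=8 write a[5]=9, slow++,fast++
slow=5 fast=9: a[fast]=9=a[slow] dup, fast++
slow=5 fast=10: a[fast]=10≠a[slow]=9 write a[6]=10, slow++,fast++
slow=6 fast=11: a[fast]=10=a[slow] dup, fast++
slow=6 fast=12: a[fast]=11≠a[slow]=10 write a[7]=11, slow++,fast++
slow=7 fast=13: a[fast]=14≠a[slow]=11 write a[8]=14, slow++,fast++
slow=8 fast=14: a[fast]=14=a[slow] dup, fast++
slow=8 fast=15: a[fast]=14=a[slow] dup, fast++
slow=8 fast=16: a[fast]=14=a[slow] dup, fast++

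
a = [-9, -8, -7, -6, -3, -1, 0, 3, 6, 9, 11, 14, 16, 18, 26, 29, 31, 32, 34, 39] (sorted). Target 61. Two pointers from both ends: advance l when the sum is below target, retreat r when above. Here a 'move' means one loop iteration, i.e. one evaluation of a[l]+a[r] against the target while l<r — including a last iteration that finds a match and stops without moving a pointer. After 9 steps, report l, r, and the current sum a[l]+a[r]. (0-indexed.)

[0,19] -9+39=30 <61 → l++
[1,19] -8+39=31 <61 → l++
[2,19] -7+39=32 <61 → l++
[3,19] -6+39=33 <61 → l++
[4,19] -3+39=36 <61 → l++
[5,19] -1+39=38 <61 → l++
[6,19] 0+39=39 <61 → l++
[7,19] 3+39=42 <61 → l++
[8,19] 6+39=45 <61 → l++

l=9, r=19, sum=48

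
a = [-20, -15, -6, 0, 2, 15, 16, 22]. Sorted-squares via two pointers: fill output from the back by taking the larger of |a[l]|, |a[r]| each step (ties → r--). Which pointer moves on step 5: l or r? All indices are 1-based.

l

[1,8] |-20|<=|22| out[8]=484 → r--
[1,7] |-20|>|16| out[7]=400 → l++
[2,7] |-15|<=|16| out[6]=256 → r--
[2,6] |-15|<=|15| out[5]=225 → r--
[2,5] |-15|>|2| out[4]=225 → l++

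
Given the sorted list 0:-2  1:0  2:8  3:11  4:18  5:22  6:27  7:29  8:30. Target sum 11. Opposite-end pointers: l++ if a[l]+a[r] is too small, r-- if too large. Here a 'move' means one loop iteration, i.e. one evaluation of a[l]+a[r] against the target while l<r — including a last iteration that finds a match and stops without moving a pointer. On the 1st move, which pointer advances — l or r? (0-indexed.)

[0,8] -2+30=28 >11 → r--

r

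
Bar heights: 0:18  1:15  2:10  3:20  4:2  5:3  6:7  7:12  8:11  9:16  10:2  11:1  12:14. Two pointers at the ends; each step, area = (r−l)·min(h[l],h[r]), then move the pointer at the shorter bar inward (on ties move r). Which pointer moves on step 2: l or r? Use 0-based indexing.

l=0 r=12: min(18,14)*12=168 best=168 *, r--
l=0 r=11: min(18,1)*11=11 best=168, r--

r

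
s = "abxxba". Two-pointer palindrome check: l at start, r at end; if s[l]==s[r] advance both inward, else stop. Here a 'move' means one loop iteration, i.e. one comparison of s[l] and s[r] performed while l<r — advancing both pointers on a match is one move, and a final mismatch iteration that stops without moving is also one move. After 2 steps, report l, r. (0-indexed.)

l=2, r=3

[0,5] 'a'=='a' → l++,r--
[1,4] 'b'=='b' → l++,r--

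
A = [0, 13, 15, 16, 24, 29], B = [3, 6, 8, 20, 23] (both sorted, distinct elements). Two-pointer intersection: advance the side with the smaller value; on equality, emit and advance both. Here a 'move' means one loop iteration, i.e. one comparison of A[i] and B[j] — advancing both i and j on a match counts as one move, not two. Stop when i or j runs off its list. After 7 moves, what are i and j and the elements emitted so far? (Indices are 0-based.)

i=4, j=3, emitted=[]

[i=0,j=0] 0<3 → i++
[i=1,j=0] 13>3 → j++
[i=1,j=1] 13>6 → j++
[i=1,j=2] 13>8 → j++
[i=1,j=3] 13<20 → i++
[i=2,j=3] 15<20 → i++
[i=3,j=3] 16<20 → i++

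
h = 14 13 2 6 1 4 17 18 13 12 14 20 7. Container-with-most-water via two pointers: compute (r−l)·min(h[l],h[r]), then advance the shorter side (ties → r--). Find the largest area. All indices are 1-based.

[1,13] min(14,7)*12=84 best=84 * → r--
[1,12] min(14,20)*11=154 best=154 * → l++
[2,12] min(13,20)*10=130 best=154 → l++
[3,12] min(2,20)*9=18 best=154 → l++
[4,12] min(6,20)*8=48 best=154 → l++
[5,12] min(1,20)*7=7 best=154 → l++
[6,12] min(4,20)*6=24 best=154 → l++
[7,12] min(17,20)*5=85 best=154 → l++
[8,12] min(18,20)*4=72 best=154 → l++
[9,12] min(13,20)*3=39 best=154 → l++
[10,12] min(12,20)*2=24 best=154 → l++
[11,12] min(14,20)*1=14 best=154 → l++

max area = 154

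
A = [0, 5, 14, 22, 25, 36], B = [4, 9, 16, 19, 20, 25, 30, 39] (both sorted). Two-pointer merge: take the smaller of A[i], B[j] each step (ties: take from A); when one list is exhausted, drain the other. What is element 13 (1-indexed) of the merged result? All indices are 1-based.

[i=1,j=1] A[i]=0<=B[j]=4 take 0 → i++
[i=2,j=1] A[i]=5>B[j]=4 take 4 → j++
[i=2,j=2] A[i]=5<=B[j]=9 take 5 → i++
[i=3,j=2] A[i]=14>B[j]=9 take 9 → j++
[i=3,j=3] A[i]=14<=B[j]=16 take 14 → i++
[i=4,j=3] A[i]=22>B[j]=16 take 16 → j++
[i=4,j=4] A[i]=22>B[j]=19 take 19 → j++
[i=4,j=5] A[i]=22>B[j]=20 take 20 → j++
[i=4,j=6] A[i]=22<=B[j]=25 take 22 → i++
[i=5,j=6] A[i]=25<=B[j]=25 take 25 → i++
[i=6,j=6] A[i]=36>B[j]=25 take 25 → j++
[i=6,j=7] A[i]=36>B[j]=30 take 30 → j++
[i=6,j=8] A[i]=36<=B[j]=39 take 36 → i++
[i=7,j=8] A done, take B[j]=39 → j++

merged[13] = 36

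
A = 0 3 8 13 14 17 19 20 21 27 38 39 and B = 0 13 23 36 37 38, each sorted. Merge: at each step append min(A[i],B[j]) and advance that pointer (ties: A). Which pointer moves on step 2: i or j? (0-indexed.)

j

i=0 j=0: A[i]=0<=B[j]=0 take 0, i++
i=1 j=0: A[i]=3>B[j]=0 take 0, j++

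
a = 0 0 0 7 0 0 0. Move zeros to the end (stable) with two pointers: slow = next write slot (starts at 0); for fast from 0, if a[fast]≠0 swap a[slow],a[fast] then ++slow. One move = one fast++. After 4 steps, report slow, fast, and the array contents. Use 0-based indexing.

slow=1, fast=4, a=[7, 0, 0, 0, 0, 0, 0]

slow=0 fast=0: a[fast]=0, fast++
slow=0 fast=1: a[fast]=0, fast++
slow=0 fast=2: a[fast]=0, fast++
slow=0 fast=3: a[fast]=7≠0 swap→a[0]=7, slow++,fast++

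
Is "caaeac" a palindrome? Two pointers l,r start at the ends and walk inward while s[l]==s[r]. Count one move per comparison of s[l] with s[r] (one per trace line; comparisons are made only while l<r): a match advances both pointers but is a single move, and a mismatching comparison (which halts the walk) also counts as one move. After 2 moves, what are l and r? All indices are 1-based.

[1,6] 'c'=='c' → l++,r--
[2,5] 'a'=='a' → l++,r--

l=3, r=4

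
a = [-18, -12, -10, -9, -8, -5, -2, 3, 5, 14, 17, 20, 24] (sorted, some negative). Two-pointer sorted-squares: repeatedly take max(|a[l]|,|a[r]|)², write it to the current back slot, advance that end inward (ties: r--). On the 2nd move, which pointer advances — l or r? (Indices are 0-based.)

[0,12] |-18|<=|24| out[12]=576 → r--
[0,11] |-18|<=|20| out[11]=400 → r--

r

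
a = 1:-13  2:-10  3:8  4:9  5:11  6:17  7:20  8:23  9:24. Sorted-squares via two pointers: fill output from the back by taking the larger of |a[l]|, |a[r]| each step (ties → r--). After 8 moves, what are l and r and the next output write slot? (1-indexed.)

[1,9] |-13|<=|24| out[9]=576 → r--
[1,8] |-13|<=|23| out[8]=529 → r--
[1,7] |-13|<=|20| out[7]=400 → r--
[1,6] |-13|<=|17| out[6]=289 → r--
[1,5] |-13|>|11| out[5]=169 → l++
[2,5] |-10|<=|11| out[4]=121 → r--
[2,4] |-10|>|9| out[3]=100 → l++
[3,4] |8|<=|9| out[2]=81 → r--

l=3, r=3, next write slot=1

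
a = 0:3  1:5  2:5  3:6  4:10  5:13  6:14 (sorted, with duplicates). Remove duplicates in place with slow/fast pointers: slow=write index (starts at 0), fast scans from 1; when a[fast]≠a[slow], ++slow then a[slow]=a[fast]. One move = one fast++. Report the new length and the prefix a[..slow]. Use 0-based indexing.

slow=0 fast=1: a[fast]=5≠a[slow]=3 write a[1]=5, slow++,fast++
slow=1 fast=2: a[fast]=5=a[slow] dup, fast++
slow=1 fast=3: a[fast]=6≠a[slow]=5 write a[2]=6, slow++,fast++
slow=2 fast=4: a[fast]=10≠a[slow]=6 write a[3]=10, slow++,fast++
slow=3 fast=5: a[fast]=13≠a[slow]=10 write a[4]=13, slow++,fast++
slow=4 fast=6: a[fast]=14≠a[slow]=13 write a[5]=14, slow++,fast++

length 6; prefix = [3, 5, 6, 10, 13, 14]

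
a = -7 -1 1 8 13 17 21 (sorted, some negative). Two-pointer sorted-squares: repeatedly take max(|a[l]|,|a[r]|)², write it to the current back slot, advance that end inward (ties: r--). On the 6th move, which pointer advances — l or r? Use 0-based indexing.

r

l=0 r=6: |-7|<=|21| out[6]=441, r--
l=0 r=5: |-7|<=|17| out[5]=289, r--
l=0 r=4: |-7|<=|13| out[4]=169, r--
l=0 r=3: |-7|<=|8| out[3]=64, r--
l=0 r=2: |-7|>|1| out[2]=49, l++
l=1 r=2: |-1|<=|1| out[1]=1, r--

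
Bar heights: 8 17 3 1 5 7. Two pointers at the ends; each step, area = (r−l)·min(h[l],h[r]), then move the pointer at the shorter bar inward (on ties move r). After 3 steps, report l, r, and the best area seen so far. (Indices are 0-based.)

l=0, r=2, best area=35

[0,5] min(8,7)*5=35 best=35 * → r--
[0,4] min(8,5)*4=20 best=35 → r--
[0,3] min(8,1)*3=3 best=35 → r--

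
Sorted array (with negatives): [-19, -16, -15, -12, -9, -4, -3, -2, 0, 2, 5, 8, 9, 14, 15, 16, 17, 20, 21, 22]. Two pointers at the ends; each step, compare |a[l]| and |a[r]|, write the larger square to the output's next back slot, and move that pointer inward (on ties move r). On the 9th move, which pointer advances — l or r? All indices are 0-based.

[0,19] |-19|<=|22| out[19]=484 → r--
[0,18] |-19|<=|21| out[18]=441 → r--
[0,17] |-19|<=|20| out[17]=400 → r--
[0,16] |-19|>|17| out[16]=361 → l++
[1,16] |-16|<=|17| out[15]=289 → r--
[1,15] |-16|<=|16| out[14]=256 → r--
[1,14] |-16|>|15| out[13]=256 → l++
[2,14] |-15|<=|15| out[12]=225 → r--
[2,13] |-15|>|14| out[11]=225 → l++

l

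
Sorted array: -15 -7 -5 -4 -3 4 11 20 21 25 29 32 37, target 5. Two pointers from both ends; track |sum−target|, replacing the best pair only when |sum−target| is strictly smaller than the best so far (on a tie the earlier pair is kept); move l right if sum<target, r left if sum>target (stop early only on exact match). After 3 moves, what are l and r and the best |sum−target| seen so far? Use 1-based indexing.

l=1, r=10, best |Δ|=9

l=1 r=13: -15+37=22 d=17 *, r--
l=1 r=12: -15+32=17 d=12 *, r--
l=1 r=11: -15+29=14 d=9 *, r--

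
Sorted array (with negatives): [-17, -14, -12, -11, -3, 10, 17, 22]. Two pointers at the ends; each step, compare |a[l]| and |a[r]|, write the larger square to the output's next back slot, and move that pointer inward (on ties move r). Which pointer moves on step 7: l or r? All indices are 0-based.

[0,7] |-17|<=|22| out[7]=484 → r--
[0,6] |-17|<=|17| out[6]=289 → r--
[0,5] |-17|>|10| out[5]=289 → l++
[1,5] |-14|>|10| out[4]=196 → l++
[2,5] |-12|>|10| out[3]=144 → l++
[3,5] |-11|>|10| out[2]=121 → l++
[4,5] |-3|<=|10| out[1]=100 → r--

r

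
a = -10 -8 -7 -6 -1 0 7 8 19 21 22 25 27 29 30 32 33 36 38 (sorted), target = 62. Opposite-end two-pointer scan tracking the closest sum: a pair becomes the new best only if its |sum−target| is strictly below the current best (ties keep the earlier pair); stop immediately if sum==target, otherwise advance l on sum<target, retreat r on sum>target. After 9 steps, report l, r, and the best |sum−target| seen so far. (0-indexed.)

l=9, r=18, best |Δ|=5

l=0 r=18: -10+38=28 d=34 *, l++
l=1 r=18: -8+38=30 d=32 *, l++
l=2 r=18: -7+38=31 d=31 *, l++
l=3 r=18: -6+38=32 d=30 *, l++
l=4 r=18: -1+38=37 d=25 *, l++
l=5 r=18: 0+38=38 d=24 *, l++
l=6 r=18: 7+38=45 d=17 *, l++
l=7 r=18: 8+38=46 d=16 *, l++
l=8 r=18: 19+38=57 d=5 *, l++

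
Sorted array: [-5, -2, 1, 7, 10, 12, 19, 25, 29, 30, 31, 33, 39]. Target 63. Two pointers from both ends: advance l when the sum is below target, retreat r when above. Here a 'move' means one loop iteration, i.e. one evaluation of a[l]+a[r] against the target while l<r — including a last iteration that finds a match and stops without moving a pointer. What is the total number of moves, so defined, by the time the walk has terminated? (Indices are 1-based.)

[1,13] -5+39=34 <63 → l++
[2,13] -2+39=37 <63 → l++
[3,13] 1+39=40 <63 → l++
[4,13] 7+39=46 <63 → l++
[5,13] 10+39=49 <63 → l++
[6,13] 12+39=51 <63 → l++
[7,13] 19+39=58 <63 → l++
[8,13] 25+39=64 >63 → r--
[8,12] 25+33=58 <63 → l++
[9,12] 29+33=62 <63 → l++
[10,12] 30+33=63 → found

11 moves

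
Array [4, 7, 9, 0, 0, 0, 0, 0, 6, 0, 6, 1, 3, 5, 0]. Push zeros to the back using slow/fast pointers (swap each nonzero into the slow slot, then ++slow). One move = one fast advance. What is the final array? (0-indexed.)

[4, 7, 9, 6, 6, 1, 3, 5, 0, 0, 0, 0, 0, 0, 0]

slow=0 fast=0: a[fast]=4≠0 swap→a[0]=4, slow++,fast++
slow=1 fast=1: a[fast]=7≠0 swap→a[1]=7, slow++,fast++
slow=2 fast=2: a[fast]=9≠0 swap→a[2]=9, slow++,fast++
slow=3 fast=3: a[fast]=0, fast++
slow=3 fast=4: a[fast]=0, fast++
slow=3 fast=5: a[fast]=0, fast++
slow=3 fast=6: a[fast]=0, fast++
slow=3 fast=7: a[fast]=0, fast++
slow=3 fast=8: a[fast]=6≠0 swap→a[3]=6, slow++,fast++
slow=4 fast=9: a[fast]=0, fast++
slow=4 fast=10: a[fast]=6≠0 swap→a[4]=6, slow++,fast++
slow=5 fast=11: a[fast]=1≠0 swap→a[5]=1, slow++,fast++
slow=6 fast=12: a[fast]=3≠0 swap→a[6]=3, slow++,fast++
slow=7 fast=13: a[fast]=5≠0 swap→a[7]=5, slow++,fast++
slow=8 fast=14: a[fast]=0, fast++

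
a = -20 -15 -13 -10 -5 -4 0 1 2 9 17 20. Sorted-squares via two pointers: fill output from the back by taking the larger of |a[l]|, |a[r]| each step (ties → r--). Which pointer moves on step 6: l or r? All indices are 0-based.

l

l=0 r=11: |-20|<=|20| out[11]=400, r--
l=0 r=10: |-20|>|17| out[10]=400, l++
l=1 r=10: |-15|<=|17| out[9]=289, r--
l=1 r=9: |-15|>|9| out[8]=225, l++
l=2 r=9: |-13|>|9| out[7]=169, l++
l=3 r=9: |-10|>|9| out[6]=100, l++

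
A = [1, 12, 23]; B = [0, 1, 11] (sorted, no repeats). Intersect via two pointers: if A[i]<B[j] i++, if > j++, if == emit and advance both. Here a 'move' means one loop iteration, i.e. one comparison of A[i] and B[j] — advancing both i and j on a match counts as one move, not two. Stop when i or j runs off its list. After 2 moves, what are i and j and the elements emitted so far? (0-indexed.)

i=0 j=0: 1>0, j++
i=0 j=1: 1==1 emit, i++,j++

i=1, j=2, emitted=[1]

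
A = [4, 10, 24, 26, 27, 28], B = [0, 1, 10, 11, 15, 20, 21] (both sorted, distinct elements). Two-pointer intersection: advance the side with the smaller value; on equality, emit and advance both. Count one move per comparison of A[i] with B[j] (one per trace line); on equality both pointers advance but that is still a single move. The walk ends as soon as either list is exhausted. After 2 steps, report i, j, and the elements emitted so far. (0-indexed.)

i=0 j=0: 4>0, j++
i=0 j=1: 4>1, j++

i=0, j=2, emitted=[]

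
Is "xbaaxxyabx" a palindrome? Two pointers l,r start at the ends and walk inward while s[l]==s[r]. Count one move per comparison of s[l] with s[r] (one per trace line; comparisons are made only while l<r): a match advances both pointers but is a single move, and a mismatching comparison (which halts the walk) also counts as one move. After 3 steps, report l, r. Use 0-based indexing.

l=3, r=6

[0,9] 'x'=='x' → l++,r--
[1,8] 'b'=='b' → l++,r--
[2,7] 'a'=='a' → l++,r--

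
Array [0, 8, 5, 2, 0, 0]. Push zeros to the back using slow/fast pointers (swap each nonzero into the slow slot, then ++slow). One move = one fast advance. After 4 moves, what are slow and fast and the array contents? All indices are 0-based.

slow=3, fast=4, a=[8, 5, 2, 0, 0, 0]

slow=0 fast=0: a[fast]=0, fast++
slow=0 fast=1: a[fast]=8≠0 swap→a[0]=8, slow++,fast++
slow=1 fast=2: a[fast]=5≠0 swap→a[1]=5, slow++,fast++
slow=2 fast=3: a[fast]=2≠0 swap→a[2]=2, slow++,fast++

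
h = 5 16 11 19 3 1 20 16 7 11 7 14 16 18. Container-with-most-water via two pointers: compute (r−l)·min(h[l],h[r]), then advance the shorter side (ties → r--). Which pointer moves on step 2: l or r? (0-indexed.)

l

l=0 r=13: min(5,18)*13=65 best=65 *, l++
l=1 r=13: min(16,18)*12=192 best=192 *, l++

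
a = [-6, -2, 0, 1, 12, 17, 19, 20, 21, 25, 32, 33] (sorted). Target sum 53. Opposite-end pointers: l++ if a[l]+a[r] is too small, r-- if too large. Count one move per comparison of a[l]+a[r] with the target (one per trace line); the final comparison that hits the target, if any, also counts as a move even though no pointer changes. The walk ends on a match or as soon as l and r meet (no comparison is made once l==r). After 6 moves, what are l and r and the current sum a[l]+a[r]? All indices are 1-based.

l=1 r=12: -6+33=27 <53, l++
l=2 r=12: -2+33=31 <53, l++
l=3 r=12: 0+33=33 <53, l++
l=4 r=12: 1+33=34 <53, l++
l=5 r=12: 12+33=45 <53, l++
l=6 r=12: 17+33=50 <53, l++

l=7, r=12, sum=52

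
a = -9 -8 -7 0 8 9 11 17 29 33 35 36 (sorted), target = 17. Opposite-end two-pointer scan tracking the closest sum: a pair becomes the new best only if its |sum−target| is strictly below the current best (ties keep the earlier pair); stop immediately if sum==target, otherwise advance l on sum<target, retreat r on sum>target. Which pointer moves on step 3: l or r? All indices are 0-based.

l=0 r=11: -9+36=27 d=10 *, r--
l=0 r=10: -9+35=26 d=9 *, r--
l=0 r=9: -9+33=24 d=7 *, r--

r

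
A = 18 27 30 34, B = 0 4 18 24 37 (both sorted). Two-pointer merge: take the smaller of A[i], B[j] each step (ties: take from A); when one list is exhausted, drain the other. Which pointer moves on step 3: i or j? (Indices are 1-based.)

i=1 j=1: A[i]=18>B[j]=0 take 0, j++
i=1 j=2: A[i]=18>B[j]=4 take 4, j++
i=1 j=3: A[i]=18<=B[j]=18 take 18, i++

i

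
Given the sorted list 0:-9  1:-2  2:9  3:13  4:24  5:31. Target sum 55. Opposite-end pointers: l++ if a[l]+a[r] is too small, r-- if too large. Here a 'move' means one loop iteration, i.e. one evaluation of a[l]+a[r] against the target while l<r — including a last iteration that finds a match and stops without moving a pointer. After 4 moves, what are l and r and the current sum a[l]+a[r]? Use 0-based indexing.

l=4, r=5, sum=55

l=0 r=5: -9+31=22 <55, l++
l=1 r=5: -2+31=29 <55, l++
l=2 r=5: 9+31=40 <55, l++
l=3 r=5: 13+31=44 <55, l++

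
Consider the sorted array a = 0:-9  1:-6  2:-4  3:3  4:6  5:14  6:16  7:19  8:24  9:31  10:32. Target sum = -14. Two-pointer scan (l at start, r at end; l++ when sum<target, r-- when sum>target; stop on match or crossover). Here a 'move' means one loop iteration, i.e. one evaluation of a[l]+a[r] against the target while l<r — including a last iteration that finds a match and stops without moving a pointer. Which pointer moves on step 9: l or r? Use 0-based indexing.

[0,10] -9+32=23 >-14 → r--
[0,9] -9+31=22 >-14 → r--
[0,8] -9+24=15 >-14 → r--
[0,7] -9+19=10 >-14 → r--
[0,6] -9+16=7 >-14 → r--
[0,5] -9+14=5 >-14 → r--
[0,4] -9+6=-3 >-14 → r--
[0,3] -9+3=-6 >-14 → r--
[0,2] -9+-4=-13 >-14 → r--

r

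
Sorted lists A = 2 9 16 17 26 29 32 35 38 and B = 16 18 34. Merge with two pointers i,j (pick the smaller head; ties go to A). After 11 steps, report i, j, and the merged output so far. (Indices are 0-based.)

i=8, j=3, merged so far=[2, 9, 16, 16, 17, 18, 26, 29, 32, 34, 35]

i=0 j=0: A[i]=2<=B[j]=16 take 2, i++
i=1 j=0: A[i]=9<=B[j]=16 take 9, i++
i=2 j=0: A[i]=16<=B[j]=16 take 16, i++
i=3 j=0: A[i]=17>B[j]=16 take 16, j++
i=3 j=1: A[i]=17<=B[j]=18 take 17, i++
i=4 j=1: A[i]=26>B[j]=18 take 18, j++
i=4 j=2: A[i]=26<=B[j]=34 take 26, i++
i=5 j=2: A[i]=29<=B[j]=34 take 29, i++
i=6 j=2: A[i]=32<=B[j]=34 take 32, i++
i=7 j=2: A[i]=35>B[j]=34 take 34, j++
i=7 j=3: B done, take A[i]=35, i++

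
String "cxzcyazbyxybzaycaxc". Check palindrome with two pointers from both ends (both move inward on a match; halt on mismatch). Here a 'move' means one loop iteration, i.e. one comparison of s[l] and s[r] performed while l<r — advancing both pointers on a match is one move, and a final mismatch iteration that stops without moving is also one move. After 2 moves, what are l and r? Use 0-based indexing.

l=0 r=18: 'c'=='c', l++,r--
l=1 r=17: 'x'=='x', l++,r--

l=2, r=16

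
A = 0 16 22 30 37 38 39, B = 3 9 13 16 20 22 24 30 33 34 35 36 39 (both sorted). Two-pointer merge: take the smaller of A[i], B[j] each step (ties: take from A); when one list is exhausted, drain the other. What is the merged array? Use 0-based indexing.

i=0 j=0: A[i]=0<=B[j]=3 take 0, i++
i=1 j=0: A[i]=16>B[j]=3 take 3, j++
i=1 j=1: A[i]=16>B[j]=9 take 9, j++
i=1 j=2: A[i]=16>B[j]=13 take 13, j++
i=1 j=3: A[i]=16<=B[j]=16 take 16, i++
i=2 j=3: A[i]=22>B[j]=16 take 16, j++
i=2 j=4: A[i]=22>B[j]=20 take 20, j++
i=2 j=5: A[i]=22<=B[j]=22 take 22, i++
i=3 j=5: A[i]=30>B[j]=22 take 22, j++
i=3 j=6: A[i]=30>B[j]=24 take 24, j++
i=3 j=7: A[i]=30<=B[j]=30 take 30, i++
i=4 j=7: A[i]=37>B[j]=30 take 30, j++
i=4 j=8: A[i]=37>B[j]=33 take 33, j++
i=4 j=9: A[i]=37>B[j]=34 take 34, j++
i=4 j=10: A[i]=37>B[j]=35 take 35, j++
i=4 j=11: A[i]=37>B[j]=36 take 36, j++
i=4 j=12: A[i]=37<=B[j]=39 take 37, i++
i=5 j=12: A[i]=38<=B[j]=39 take 38, i++
i=6 j=12: A[i]=39<=B[j]=39 take 39, i++
i=7 j=12: A done, take B[j]=39, j++

[0, 3, 9, 13, 16, 16, 20, 22, 22, 24, 30, 30, 33, 34, 35, 36, 37, 38, 39, 39]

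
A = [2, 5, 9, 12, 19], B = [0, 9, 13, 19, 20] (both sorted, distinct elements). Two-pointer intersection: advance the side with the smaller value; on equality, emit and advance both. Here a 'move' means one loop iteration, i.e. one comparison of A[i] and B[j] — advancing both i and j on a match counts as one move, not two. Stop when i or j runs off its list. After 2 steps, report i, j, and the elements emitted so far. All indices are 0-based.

i=1, j=1, emitted=[]

i=0 j=0: 2>0, j++
i=0 j=1: 2<9, i++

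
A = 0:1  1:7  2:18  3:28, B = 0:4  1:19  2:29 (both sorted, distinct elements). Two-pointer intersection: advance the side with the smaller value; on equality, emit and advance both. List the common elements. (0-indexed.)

i=0 j=0: 1<4, i++
i=1 j=0: 7>4, j++
i=1 j=1: 7<19, i++
i=2 j=1: 18<19, i++
i=3 j=1: 28>19, j++
i=3 j=2: 28<29, i++

intersection = []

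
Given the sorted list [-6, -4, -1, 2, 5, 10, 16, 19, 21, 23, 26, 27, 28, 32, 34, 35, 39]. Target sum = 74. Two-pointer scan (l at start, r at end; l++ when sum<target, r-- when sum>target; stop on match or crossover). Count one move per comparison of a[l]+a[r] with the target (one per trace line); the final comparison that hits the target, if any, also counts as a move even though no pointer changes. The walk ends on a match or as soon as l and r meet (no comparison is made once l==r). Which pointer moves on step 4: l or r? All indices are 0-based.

l

[0,16] -6+39=33 <74 → l++
[1,16] -4+39=35 <74 → l++
[2,16] -1+39=38 <74 → l++
[3,16] 2+39=41 <74 → l++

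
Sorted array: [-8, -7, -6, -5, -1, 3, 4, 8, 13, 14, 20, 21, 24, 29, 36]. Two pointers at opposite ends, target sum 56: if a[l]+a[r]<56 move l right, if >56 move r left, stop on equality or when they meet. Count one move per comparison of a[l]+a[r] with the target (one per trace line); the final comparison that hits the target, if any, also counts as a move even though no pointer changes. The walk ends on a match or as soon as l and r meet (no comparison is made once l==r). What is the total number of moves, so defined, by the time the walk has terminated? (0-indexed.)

[0,14] -8+36=28 <56 → l++
[1,14] -7+36=29 <56 → l++
[2,14] -6+36=30 <56 → l++
[3,14] -5+36=31 <56 → l++
[4,14] -1+36=35 <56 → l++
[5,14] 3+36=39 <56 → l++
[6,14] 4+36=40 <56 → l++
[7,14] 8+36=44 <56 → l++
[8,14] 13+36=49 <56 → l++
[9,14] 14+36=50 <56 → l++
[10,14] 20+36=56 → found

11 moves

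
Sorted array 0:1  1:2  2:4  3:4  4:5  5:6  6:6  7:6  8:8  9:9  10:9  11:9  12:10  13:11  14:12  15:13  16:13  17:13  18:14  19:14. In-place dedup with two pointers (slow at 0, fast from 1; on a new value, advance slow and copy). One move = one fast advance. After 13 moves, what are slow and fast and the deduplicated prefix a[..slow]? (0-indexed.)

(s=0,f=1) a[fast]=2≠a[slow]=1 write a[1]=2 → slow++,fast++
(s=1,f=2) a[fast]=4≠a[slow]=2 write a[2]=4 → slow++,fast++
(s=2,f=3) a[fast]=4=a[slow] dup → fast++
(s=2,f=4) a[fast]=5≠a[slow]=4 write a[3]=5 → slow++,fast++
(s=3,f=5) a[fast]=6≠a[slow]=5 write a[4]=6 → slow++,fast++
(s=4,f=6) a[fast]=6=a[slow] dup → fast++
(s=4,f=7) a[fast]=6=a[slow] dup → fast++
(s=4,f=8) a[fast]=8≠a[slow]=6 write a[5]=8 → slow++,fast++
(s=5,f=9) a[fast]=9≠a[slow]=8 write a[6]=9 → slow++,fast++
(s=6,f=10) a[fast]=9=a[slow] dup → fast++
(s=6,f=11) a[fast]=9=a[slow] dup → fast++
(s=6,f=12) a[fast]=10≠a[slow]=9 write a[7]=10 → slow++,fast++
(s=7,f=13) a[fast]=11≠a[slow]=10 write a[8]=11 → slow++,fast++

slow=8, fast=14, prefix=[1, 2, 4, 5, 6, 8, 9, 10, 11]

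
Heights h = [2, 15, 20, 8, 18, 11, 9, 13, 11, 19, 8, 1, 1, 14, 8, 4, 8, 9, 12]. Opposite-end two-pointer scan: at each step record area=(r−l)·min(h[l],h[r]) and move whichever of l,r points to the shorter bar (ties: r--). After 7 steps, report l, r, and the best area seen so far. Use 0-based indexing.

l=1, r=12, best area=204

l=0 r=18: min(2,12)*18=36 best=36 *, l++
l=1 r=18: min(15,12)*17=204 best=204 *, r--
l=1 r=17: min(15,9)*16=144 best=204, r--
l=1 r=16: min(15,8)*15=120 best=204, r--
l=1 r=15: min(15,4)*14=56 best=204, r--
l=1 r=14: min(15,8)*13=104 best=204, r--
l=1 r=13: min(15,14)*12=168 best=204, r--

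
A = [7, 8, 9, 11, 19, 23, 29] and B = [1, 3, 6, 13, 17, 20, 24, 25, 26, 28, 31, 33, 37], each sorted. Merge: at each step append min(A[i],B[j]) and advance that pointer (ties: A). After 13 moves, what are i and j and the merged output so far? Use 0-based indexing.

i=6, j=7, merged so far=[1, 3, 6, 7, 8, 9, 11, 13, 17, 19, 20, 23, 24]

i=0 j=0: A[i]=7>B[j]=1 take 1, j++
i=0 j=1: A[i]=7>B[j]=3 take 3, j++
i=0 j=2: A[i]=7>B[j]=6 take 6, j++
i=0 j=3: A[i]=7<=B[j]=13 take 7, i++
i=1 j=3: A[i]=8<=B[j]=13 take 8, i++
i=2 j=3: A[i]=9<=B[j]=13 take 9, i++
i=3 j=3: A[i]=11<=B[j]=13 take 11, i++
i=4 j=3: A[i]=19>B[j]=13 take 13, j++
i=4 j=4: A[i]=19>B[j]=17 take 17, j++
i=4 j=5: A[i]=19<=B[j]=20 take 19, i++
i=5 j=5: A[i]=23>B[j]=20 take 20, j++
i=5 j=6: A[i]=23<=B[j]=24 take 23, i++
i=6 j=6: A[i]=29>B[j]=24 take 24, j++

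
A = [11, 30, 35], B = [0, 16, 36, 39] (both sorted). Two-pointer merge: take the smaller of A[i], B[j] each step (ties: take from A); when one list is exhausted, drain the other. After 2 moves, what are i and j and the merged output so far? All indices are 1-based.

i=2, j=2, merged so far=[0, 11]

i=1 j=1: A[i]=11>B[j]=0 take 0, j++
i=1 j=2: A[i]=11<=B[j]=16 take 11, i++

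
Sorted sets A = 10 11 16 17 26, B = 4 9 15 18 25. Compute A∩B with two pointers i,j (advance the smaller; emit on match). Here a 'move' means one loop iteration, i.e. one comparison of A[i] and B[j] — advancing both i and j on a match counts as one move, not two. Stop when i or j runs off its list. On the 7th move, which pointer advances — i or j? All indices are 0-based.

i=0 j=0: 10>4, j++
i=0 j=1: 10>9, j++
i=0 j=2: 10<15, i++
i=1 j=2: 11<15, i++
i=2 j=2: 16>15, j++
i=2 j=3: 16<18, i++
i=3 j=3: 17<18, i++

i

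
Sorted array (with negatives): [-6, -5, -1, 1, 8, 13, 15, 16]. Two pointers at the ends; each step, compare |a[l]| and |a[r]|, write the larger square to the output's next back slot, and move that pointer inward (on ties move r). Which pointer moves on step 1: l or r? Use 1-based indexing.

[1,8] |-6|<=|16| out[8]=256 → r--

r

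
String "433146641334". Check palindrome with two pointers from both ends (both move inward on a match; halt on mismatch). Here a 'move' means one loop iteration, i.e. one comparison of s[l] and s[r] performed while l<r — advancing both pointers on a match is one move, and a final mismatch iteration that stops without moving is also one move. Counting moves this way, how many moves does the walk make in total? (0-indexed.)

6 moves

l=0 r=11: '4'=='4', l++,r--
l=1 r=10: '3'=='3', l++,r--
l=2 r=9: '3'=='3', l++,r--
l=3 r=8: '1'=='1', l++,r--
l=4 r=7: '4'=='4', l++,r--
l=5 r=6: '6'=='6', l++,r--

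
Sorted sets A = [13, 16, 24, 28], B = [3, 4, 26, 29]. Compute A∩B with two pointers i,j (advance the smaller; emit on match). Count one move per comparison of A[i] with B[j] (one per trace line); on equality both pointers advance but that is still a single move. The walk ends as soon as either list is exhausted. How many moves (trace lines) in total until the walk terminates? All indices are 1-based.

i=1 j=1: 13>3, j++
i=1 j=2: 13>4, j++
i=1 j=3: 13<26, i++
i=2 j=3: 16<26, i++
i=3 j=3: 24<26, i++
i=4 j=3: 28>26, j++
i=4 j=4: 28<29, i++

7 moves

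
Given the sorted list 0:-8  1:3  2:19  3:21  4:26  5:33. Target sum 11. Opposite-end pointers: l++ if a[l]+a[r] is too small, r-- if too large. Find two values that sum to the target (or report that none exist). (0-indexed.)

(-8, 19)

[0,5] -8+33=25 >11 → r--
[0,4] -8+26=18 >11 → r--
[0,3] -8+21=13 >11 → r--
[0,2] -8+19=11 → found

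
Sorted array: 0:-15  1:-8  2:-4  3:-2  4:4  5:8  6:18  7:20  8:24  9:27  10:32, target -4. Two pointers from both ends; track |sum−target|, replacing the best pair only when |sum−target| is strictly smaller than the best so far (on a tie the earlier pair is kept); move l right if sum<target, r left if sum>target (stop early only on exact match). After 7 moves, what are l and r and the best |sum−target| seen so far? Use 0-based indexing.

[0,10] -15+32=17 d=21 * → r--
[0,9] -15+27=12 d=16 * → r--
[0,8] -15+24=9 d=13 * → r--
[0,7] -15+20=5 d=9 * → r--
[0,6] -15+18=3 d=7 * → r--
[0,5] -15+8=-7 d=3 * → l++
[1,5] -8+8=0 d=4 → r--

l=1, r=4, best |Δ|=3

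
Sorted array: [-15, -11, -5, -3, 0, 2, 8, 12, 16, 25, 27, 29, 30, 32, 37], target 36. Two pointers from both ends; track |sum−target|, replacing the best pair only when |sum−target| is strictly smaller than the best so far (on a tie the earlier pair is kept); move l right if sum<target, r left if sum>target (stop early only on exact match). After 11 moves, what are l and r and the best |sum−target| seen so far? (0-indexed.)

l=7, r=10, best |Δ|=1

l=0 r=14: -15+37=22 d=14 *, l++
l=1 r=14: -11+37=26 d=10 *, l++
l=2 r=14: -5+37=32 d=4 *, l++
l=3 r=14: -3+37=34 d=2 *, l++
l=4 r=14: 0+37=37 d=1 *, r--
l=4 r=13: 0+32=32 d=4, l++
l=5 r=13: 2+32=34 d=2, l++
l=6 r=13: 8+32=40 d=4, r--
l=6 r=12: 8+30=38 d=2, r--
l=6 r=11: 8+29=37 d=1, r--
l=6 r=10: 8+27=35 d=1, l++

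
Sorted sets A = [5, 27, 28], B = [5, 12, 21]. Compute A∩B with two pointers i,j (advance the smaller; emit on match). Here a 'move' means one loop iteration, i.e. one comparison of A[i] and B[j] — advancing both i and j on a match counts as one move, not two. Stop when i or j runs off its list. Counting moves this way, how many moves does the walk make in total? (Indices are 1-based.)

3 moves

i=1 j=1: 5==5 emit, i++,j++
i=2 j=2: 27>12, j++
i=2 j=3: 27>21, j++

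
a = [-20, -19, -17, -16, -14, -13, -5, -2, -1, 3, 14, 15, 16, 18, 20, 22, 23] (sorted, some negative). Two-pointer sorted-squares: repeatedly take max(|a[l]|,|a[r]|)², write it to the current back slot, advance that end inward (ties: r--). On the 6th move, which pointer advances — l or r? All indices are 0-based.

r

l=0 r=16: |-20|<=|23| out[16]=529, r--
l=0 r=15: |-20|<=|22| out[15]=484, r--
l=0 r=14: |-20|<=|20| out[14]=400, r--
l=0 r=13: |-20|>|18| out[13]=400, l++
l=1 r=13: |-19|>|18| out[12]=361, l++
l=2 r=13: |-17|<=|18| out[11]=324, r--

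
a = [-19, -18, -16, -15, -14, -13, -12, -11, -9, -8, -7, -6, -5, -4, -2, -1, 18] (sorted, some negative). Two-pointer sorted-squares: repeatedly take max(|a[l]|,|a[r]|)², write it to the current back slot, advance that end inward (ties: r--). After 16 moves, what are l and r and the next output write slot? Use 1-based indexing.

[1,17] |-19|>|18| out[17]=361 → l++
[2,17] |-18|<=|18| out[16]=324 → r--
[2,16] |-18|>|-1| out[15]=324 → l++
[3,16] |-16|>|-1| out[14]=256 → l++
[4,16] |-15|>|-1| out[13]=225 → l++
[5,16] |-14|>|-1| out[12]=196 → l++
[6,16] |-13|>|-1| out[11]=169 → l++
[7,16] |-12|>|-1| out[10]=144 → l++
[8,16] |-11|>|-1| out[9]=121 → l++
[9,16] |-9|>|-1| out[8]=81 → l++
[10,16] |-8|>|-1| out[7]=64 → l++
[11,16] |-7|>|-1| out[6]=49 → l++
[12,16] |-6|>|-1| out[5]=36 → l++
[13,16] |-5|>|-1| out[4]=25 → l++
[14,16] |-4|>|-1| out[3]=16 → l++
[15,16] |-2|>|-1| out[2]=4 → l++

l=16, r=16, next write slot=1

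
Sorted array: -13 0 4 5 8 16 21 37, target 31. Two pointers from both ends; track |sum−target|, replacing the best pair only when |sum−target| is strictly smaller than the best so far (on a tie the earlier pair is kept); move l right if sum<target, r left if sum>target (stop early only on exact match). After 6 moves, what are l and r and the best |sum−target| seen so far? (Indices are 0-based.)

l=5, r=6, best |Δ|=2

[0,7] -13+37=24 d=7 * → l++
[1,7] 0+37=37 d=6 * → r--
[1,6] 0+21=21 d=10 → l++
[2,6] 4+21=25 d=6 → l++
[3,6] 5+21=26 d=5 * → l++
[4,6] 8+21=29 d=2 * → l++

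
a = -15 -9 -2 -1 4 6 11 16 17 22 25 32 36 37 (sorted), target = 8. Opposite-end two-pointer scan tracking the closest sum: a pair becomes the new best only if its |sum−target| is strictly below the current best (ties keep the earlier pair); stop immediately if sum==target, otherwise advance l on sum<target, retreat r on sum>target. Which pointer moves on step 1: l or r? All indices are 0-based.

[0,13] -15+37=22 d=14 * → r--

r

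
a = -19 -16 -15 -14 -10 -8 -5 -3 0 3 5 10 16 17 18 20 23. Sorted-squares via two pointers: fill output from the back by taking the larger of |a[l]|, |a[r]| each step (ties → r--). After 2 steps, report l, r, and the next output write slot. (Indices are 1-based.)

l=1 r=17: |-19|<=|23| out[17]=529, r--
l=1 r=16: |-19|<=|20| out[16]=400, r--

l=1, r=15, next write slot=15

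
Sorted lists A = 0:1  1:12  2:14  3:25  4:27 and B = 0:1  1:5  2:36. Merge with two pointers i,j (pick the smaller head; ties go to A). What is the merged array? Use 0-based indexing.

[i=0,j=0] A[i]=1<=B[j]=1 take 1 → i++
[i=1,j=0] A[i]=12>B[j]=1 take 1 → j++
[i=1,j=1] A[i]=12>B[j]=5 take 5 → j++
[i=1,j=2] A[i]=12<=B[j]=36 take 12 → i++
[i=2,j=2] A[i]=14<=B[j]=36 take 14 → i++
[i=3,j=2] A[i]=25<=B[j]=36 take 25 → i++
[i=4,j=2] A[i]=27<=B[j]=36 take 27 → i++
[i=5,j=2] A done, take B[j]=36 → j++

[1, 1, 5, 12, 14, 25, 27, 36]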